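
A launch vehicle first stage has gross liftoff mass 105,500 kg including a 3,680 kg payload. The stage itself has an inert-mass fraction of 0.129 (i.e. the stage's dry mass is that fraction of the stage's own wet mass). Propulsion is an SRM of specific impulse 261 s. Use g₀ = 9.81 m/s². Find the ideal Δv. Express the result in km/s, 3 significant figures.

Stage wet mass = m₀ − payload = 105,500 − 3,680 = 101,820 kg.
Stage dry mass = ε × stage wet mass = 0.129 × 101,820 = 13,134.8 kg.
Burnout mass m_f = stage dry + payload = 13,134.8 + 3,680 = 16,814.8 kg.
v_e = Isp · g₀ = 261 × 9.81 = 2560.4 m/s.
By the Tsiolkovsky rocket equation, Δv = v_e · ln(105,500/16,814.8) = 2560.4 × ln(6.274) = 2560.4 × 1.8365 ≈ 4702 m/s.

Δv ≈ 4.70 km/s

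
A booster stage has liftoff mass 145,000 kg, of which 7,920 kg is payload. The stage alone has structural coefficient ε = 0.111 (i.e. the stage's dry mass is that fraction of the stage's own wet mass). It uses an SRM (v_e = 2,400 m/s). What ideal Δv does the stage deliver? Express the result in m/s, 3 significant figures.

Δv ≈ 4400 m/s

Stage wet mass = m₀ − payload = 145,000 − 7,920 = 137,080 kg.
Stage dry mass = ε × stage wet mass = 0.111 × 137,080 = 15,215.9 kg.
Burnout mass m_f = stage dry + payload = 15,215.9 + 7,920 = 23,135.9 kg.
Δv = v_e · ln(145,000/23,135.9) = 2400.0 × ln(6.267) = 2400.0 × 1.8353 ≈ 4405 m/s.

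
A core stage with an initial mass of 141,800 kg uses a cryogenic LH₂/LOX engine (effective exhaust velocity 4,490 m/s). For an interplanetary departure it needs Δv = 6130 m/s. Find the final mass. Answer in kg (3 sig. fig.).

final mass ≈ 36200 kg

By the Tsiolkovsky rocket equation, m₀/m_f = exp(Δv / v_e) = exp(6130 / 4490.0) = exp(1.3653) = 3.9167.
m_f = m₀ / 3.9167 = 141,800 / 3.9167 = 36,203.9 kg.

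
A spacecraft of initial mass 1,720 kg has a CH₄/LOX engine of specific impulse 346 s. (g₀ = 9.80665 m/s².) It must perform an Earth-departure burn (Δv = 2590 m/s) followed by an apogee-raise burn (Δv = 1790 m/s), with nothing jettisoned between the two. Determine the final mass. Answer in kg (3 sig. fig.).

v_e = Isp · g₀ = 346 × 9.80665 = 3393.1 m/s.
After the first burn: m = 1720 × exp(−2590/3393.1) = 1720 × 0.46612 = 801.726 kg.
After the second burn: m = 801.726 × exp(−1790/3393.1) = 801.726 × 0.59005 = 473.058 kg.

final mass ≈ 473 kg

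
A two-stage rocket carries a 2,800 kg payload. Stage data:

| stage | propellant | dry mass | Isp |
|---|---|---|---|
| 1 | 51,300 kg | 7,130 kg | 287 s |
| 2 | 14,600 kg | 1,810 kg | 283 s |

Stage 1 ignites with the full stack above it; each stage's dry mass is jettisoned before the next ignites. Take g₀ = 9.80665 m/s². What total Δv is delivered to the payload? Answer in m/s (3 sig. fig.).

Ignition mass of stage 1 = 51,300+7,130 + 14,600+1,810 + 2,800 = 77,640 kg.
Stage 1: m₀ = 77,640 kg, m_f = 77,640 − 51,300 = 26,340 kg; Δv = 287×9.80665×ln(2.948) = 2814.5×1.0810 ≈ 3042 m/s.
Stage 2: m₀ = 19,210 kg, m_f = 19,210 − 14,600 = 4,610 kg; Δv = 283×9.80665×ln(4.167) = 2775.3×1.4272 ≈ 3961 m/s.
Total Δv = 3042 + 3961 = 7003 m/s.

Δv ≈ 7000 m/s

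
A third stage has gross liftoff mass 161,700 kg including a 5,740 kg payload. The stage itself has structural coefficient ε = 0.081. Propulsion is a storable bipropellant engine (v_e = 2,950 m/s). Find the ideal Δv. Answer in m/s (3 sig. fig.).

Stage wet mass = m₀ − payload = 161,700 − 5,740 = 155,960 kg.
Stage dry mass = ε × stage wet mass = 0.081 × 155,960 = 12,632.8 kg.
Burnout mass m_f = stage dry + payload = 12,632.8 + 5,740 = 18,372.8 kg.
Using Δv = v_e ln(m₀/m_f): Δv = v_e · ln(161,700/18,372.8) = 2950.0 × ln(8.801) = 2950.0 × 2.1749 ≈ 6416 m/s.

Δv ≈ 6420 m/s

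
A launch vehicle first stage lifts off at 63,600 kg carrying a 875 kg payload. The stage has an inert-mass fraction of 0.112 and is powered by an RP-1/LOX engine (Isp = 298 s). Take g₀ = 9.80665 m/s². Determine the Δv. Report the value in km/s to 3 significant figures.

Stage wet mass = m₀ − payload = 63,600 − 875 = 62,725 kg.
Stage dry mass = ε × stage wet mass = 0.112 × 62,725 = 7,025.2 kg.
Burnout mass m_f = stage dry + payload = 7,025.2 + 875 = 7,900.2 kg.
v_e = Isp · g₀ = 298 × 9.80665 = 2922.4 m/s.
Δv = v_e · ln(63,600/7,900.2) = 2922.4 × ln(8.05) = 2922.4 × 2.0857 ≈ 6095 m/s.

Δv ≈ 6.10 km/s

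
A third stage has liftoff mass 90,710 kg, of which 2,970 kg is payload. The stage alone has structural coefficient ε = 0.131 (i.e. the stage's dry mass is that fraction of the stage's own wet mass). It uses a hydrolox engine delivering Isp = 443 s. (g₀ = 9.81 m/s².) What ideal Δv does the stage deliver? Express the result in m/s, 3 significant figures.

Δv ≈ 7980 m/s

Stage wet mass = m₀ − payload = 90,710 − 2,970 = 87,740 kg.
Stage dry mass = ε × stage wet mass = 0.131 × 87,740 = 11,493.9 kg.
Burnout mass m_f = stage dry + payload = 11,493.9 + 2,970 = 14,463.9 kg.
v_e = Isp · g₀ = 443 × 9.81 = 4345.8 m/s.
Δv = v_e · ln(90,710/14,463.9) = 4345.8 × ln(6.271) = 4345.8 × 1.8360 ≈ 7979 m/s.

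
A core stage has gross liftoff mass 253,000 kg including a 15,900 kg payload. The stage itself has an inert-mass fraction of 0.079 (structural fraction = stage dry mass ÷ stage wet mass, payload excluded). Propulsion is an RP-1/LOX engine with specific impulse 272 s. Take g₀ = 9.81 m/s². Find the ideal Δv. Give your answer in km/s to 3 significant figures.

Stage wet mass = m₀ − payload = 253,000 − 15,900 = 237,100 kg.
Stage dry mass = ε × stage wet mass = 0.079 × 237,100 = 18,730.9 kg.
Burnout mass m_f = stage dry + payload = 18,730.9 + 15,900 = 34,630.9 kg.
v_e = Isp · g₀ = 272 × 9.81 = 2668.3 m/s.
Δv = v_e · ln(253,000/34,630.9) = 2668.3 × ln(7.306) = 2668.3 × 1.9886 ≈ 5306 m/s.

Δv ≈ 5.31 km/s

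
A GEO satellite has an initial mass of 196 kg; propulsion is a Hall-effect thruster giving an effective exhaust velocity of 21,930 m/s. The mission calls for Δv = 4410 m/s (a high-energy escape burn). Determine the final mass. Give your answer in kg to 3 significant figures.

m₀/m_f = exp(Δv / v_e) = exp(4410 / 21930.0) = exp(0.2011) = 1.2227.
m_f = m₀ / 1.2227 = 196 / 1.2227 = 160.301 kg.

final mass ≈ 160 kg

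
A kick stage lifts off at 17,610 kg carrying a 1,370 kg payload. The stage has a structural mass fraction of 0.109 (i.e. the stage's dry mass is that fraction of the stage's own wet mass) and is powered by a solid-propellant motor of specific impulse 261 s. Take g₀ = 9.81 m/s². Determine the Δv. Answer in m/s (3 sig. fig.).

Δv ≈ 4410 m/s

Stage wet mass = m₀ − payload = 17,610 − 1,370 = 16,240 kg.
Stage dry mass = ε × stage wet mass = 0.109 × 16,240 = 1,770.16 kg.
Burnout mass m_f = stage dry + payload = 1,770.16 + 1,370 = 3,140.16 kg.
v_e = Isp · g₀ = 261 × 9.81 = 2560.4 m/s.
Rocket equation: Δv = v_e · ln(17,610/3,140.16) = 2560.4 × ln(5.608) = 2560.4 × 1.7242 ≈ 4415 m/s.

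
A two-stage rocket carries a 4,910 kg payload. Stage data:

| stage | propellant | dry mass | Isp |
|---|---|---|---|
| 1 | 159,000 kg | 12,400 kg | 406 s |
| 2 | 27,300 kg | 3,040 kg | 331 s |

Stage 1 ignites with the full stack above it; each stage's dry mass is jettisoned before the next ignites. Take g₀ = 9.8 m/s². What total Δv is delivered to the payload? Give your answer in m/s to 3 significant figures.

Ignition mass of stage 1 = 159,000+12,400 + 27,300+3,040 + 4,910 = 206,650 kg.
Stage 1: m₀ = 206,650 kg, m_f = 206,650 − 159,000 = 47,650 kg; Δv = 406×9.8×ln(4.337) = 3978.8×1.4671 ≈ 5837 m/s.
Stage 2: m₀ = 35,250 kg, m_f = 35,250 − 27,300 = 7,950 kg; Δv = 331×9.8×ln(4.434) = 3243.8×1.4893 ≈ 4831 m/s.
Total Δv = 5837 + 4831 = 10668 m/s.

Δv ≈ 10700 m/s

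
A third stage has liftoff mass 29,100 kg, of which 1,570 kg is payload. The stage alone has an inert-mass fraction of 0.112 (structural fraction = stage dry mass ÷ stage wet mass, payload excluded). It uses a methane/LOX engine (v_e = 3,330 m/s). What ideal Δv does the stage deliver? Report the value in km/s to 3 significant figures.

Stage wet mass = m₀ − payload = 29,100 − 1,570 = 27,530 kg.
Stage dry mass = ε × stage wet mass = 0.112 × 27,530 = 3,083.36 kg.
Burnout mass m_f = stage dry + payload = 3,083.36 + 1,570 = 4,653.36 kg.
Δv = v_e · ln(29,100/4,653.36) = 3330.0 × ln(6.254) = 3330.0 × 1.8331 ≈ 6104 m/s.

Δv ≈ 6.10 km/s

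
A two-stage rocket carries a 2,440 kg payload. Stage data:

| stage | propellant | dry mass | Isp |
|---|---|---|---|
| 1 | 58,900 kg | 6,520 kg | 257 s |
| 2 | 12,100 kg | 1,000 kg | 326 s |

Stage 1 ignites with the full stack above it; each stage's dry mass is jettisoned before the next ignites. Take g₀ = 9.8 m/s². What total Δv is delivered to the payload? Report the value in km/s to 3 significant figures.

Δv ≈ 8.09 km/s

Ignition mass of stage 1 = 58,900+6,520 + 12,100+1,000 + 2,440 = 80,960 kg.
Stage 1: m₀ = 80,960 kg, m_f = 80,960 − 58,900 = 22,060 kg; Δv = 257×9.8×ln(3.67) = 2518.6×1.3002 ≈ 3275 m/s.
Stage 2: m₀ = 15,540 kg, m_f = 15,540 − 12,100 = 3,440 kg; Δv = 326×9.8×ln(4.517) = 3194.8×1.5079 ≈ 4818 m/s.
Total Δv = 3275 + 4818 = 8093 m/s.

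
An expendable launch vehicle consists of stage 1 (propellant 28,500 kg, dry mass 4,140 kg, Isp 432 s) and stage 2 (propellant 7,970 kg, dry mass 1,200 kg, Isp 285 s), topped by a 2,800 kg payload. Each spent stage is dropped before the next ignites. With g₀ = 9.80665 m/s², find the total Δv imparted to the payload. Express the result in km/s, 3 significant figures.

Ignition mass of stage 1 = 28,500+4,140 + 7,970+1,200 + 2,800 = 44,610 kg.
Stage 1: m₀ = 44,610 kg, m_f = 44,610 − 28,500 = 16,110 kg; Δv = 432×9.80665×ln(2.769) = 4236.5×1.0185 ≈ 4315 m/s.
Stage 2: m₀ = 11,970 kg, m_f = 11,970 − 7,970 = 4,000 kg; Δv = 285×9.80665×ln(2.993) = 2794.9×1.0961 ≈ 3064 m/s.
Total Δv = 4315 + 3064 = 7379 m/s.

Δv ≈ 7.38 km/s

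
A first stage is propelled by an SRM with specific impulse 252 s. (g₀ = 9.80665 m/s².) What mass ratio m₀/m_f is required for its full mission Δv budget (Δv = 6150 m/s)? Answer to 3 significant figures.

v_e = Isp · g₀ = 252 × 9.80665 = 2471.3 m/s.
Using Δv = v_e ln(m₀/m_f): m₀/m_f = exp(Δv / v_e) = exp(6150 / 2471.3) = exp(2.4886) = 12.0443.

mass ratio ≈ 12.0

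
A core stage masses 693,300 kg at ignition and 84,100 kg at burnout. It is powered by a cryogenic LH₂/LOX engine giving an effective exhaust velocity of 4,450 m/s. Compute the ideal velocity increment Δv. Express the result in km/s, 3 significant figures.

Δv ≈ 9.39 km/s

By the Tsiolkovsky rocket equation, Δv = v_e · ln(m₀/m_f) = 4450.0 × ln(8.244) = 4450.0 × 2.1095 ≈ 9387.1 m/s.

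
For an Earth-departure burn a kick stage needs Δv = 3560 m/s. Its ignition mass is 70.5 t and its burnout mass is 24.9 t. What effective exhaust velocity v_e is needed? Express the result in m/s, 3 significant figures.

v_e ≈ 3420 m/s

ln(m₀/m_f) = ln(70500/24900) = ln(2.831) = 1.0407.
v_e = Δv / ln(m₀/m_f) = 3560 / 1.0407 = 3420.6 m/s.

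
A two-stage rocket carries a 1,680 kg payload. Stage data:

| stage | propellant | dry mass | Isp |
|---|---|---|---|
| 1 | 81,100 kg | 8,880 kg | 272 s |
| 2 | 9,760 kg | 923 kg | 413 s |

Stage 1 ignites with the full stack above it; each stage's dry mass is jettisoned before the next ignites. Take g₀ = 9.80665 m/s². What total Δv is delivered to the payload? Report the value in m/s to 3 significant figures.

Δv ≈ 10500 m/s

Ignition mass of stage 1 = 81,100+8,880 + 9,760+923 + 1,680 = 102,343 kg.
Stage 1: m₀ = 102,343 kg, m_f = 102,343 − 81,100 = 21,243 kg; Δv = 272×9.80665×ln(4.818) = 2667.4×1.5723 ≈ 4194 m/s.
Stage 2: m₀ = 12,363 kg, m_f = 12,363 − 9,760 = 2,603 kg; Δv = 413×9.80665×ln(4.75) = 4050.1×1.5580 ≈ 6310 m/s.
Total Δv = 4194 + 6310 = 10504 m/s.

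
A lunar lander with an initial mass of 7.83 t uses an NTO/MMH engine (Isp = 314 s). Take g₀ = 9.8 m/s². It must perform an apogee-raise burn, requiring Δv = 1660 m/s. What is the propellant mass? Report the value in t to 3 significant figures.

v_e = Isp · g₀ = 314 × 9.8 = 3077.2 m/s.
m₀/m_f = exp(Δv / v_e) = exp(1660 / 3077.2) = exp(0.5395) = 1.7151.
m_f = 7.83 / 1.7151 = 4.56533 t, so propellant = m₀ − m_f = 7.83 − 4.56533 = 3.26467 t.

propellant mass ≈ 3.26 t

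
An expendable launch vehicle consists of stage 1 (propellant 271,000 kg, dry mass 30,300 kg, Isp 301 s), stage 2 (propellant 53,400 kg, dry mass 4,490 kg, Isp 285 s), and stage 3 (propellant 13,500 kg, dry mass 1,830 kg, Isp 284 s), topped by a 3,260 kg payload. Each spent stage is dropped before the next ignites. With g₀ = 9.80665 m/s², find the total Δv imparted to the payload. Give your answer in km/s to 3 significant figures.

Δv ≈ 10.7 km/s

Ignition mass of stage 1 = 271,000+30,300 + 53,400+4,490 + 13,500+1,830 + 3,260 = 377,780 kg.
Stage 1: m₀ = 377,780 kg, m_f = 377,780 − 271,000 = 106,780 kg; Δv = 301×9.80665×ln(3.538) = 2951.8×1.2635 ≈ 3730 m/s.
Stage 2: m₀ = 76,480 kg, m_f = 76,480 − 53,400 = 23,080 kg; Δv = 285×9.80665×ln(3.314) = 2794.9×1.1981 ≈ 3348 m/s.
Stage 3: m₀ = 18,590 kg, m_f = 18,590 − 13,500 = 5,090 kg; Δv = 284×9.80665×ln(3.652) = 2785.1×1.2953 ≈ 3608 m/s.
Total Δv = 3730 + 3348 + 3608 = 10686 m/s.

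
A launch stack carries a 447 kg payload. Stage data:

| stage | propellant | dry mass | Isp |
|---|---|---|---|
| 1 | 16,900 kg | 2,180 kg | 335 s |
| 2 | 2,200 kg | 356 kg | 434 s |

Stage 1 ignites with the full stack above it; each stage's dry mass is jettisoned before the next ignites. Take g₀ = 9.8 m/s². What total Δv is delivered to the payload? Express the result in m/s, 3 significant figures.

Ignition mass of stage 1 = 16,900+2,180 + 2,200+356 + 447 = 22,083 kg.
Stage 1: m₀ = 22,083 kg, m_f = 22,083 − 16,900 = 5,183 kg; Δv = 335×9.8×ln(4.261) = 3283.0×1.4494 ≈ 4758 m/s.
Stage 2: m₀ = 3,003 kg, m_f = 3,003 − 2,200 = 803 kg; Δv = 434×9.8×ln(3.74) = 4253.2×1.3190 ≈ 5610 m/s.
Total Δv = 4758 + 5610 = 10368 m/s.

Δv ≈ 10400 m/s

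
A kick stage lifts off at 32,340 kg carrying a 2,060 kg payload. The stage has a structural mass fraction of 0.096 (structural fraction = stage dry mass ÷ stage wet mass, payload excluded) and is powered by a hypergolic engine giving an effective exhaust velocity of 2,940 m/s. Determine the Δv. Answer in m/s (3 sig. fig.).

Δv ≈ 5510 m/s

Stage wet mass = m₀ − payload = 32,340 − 2,060 = 30,280 kg.
Stage dry mass = ε × stage wet mass = 0.096 × 30,280 = 2,906.88 kg.
Burnout mass m_f = stage dry + payload = 2,906.88 + 2,060 = 4,966.88 kg.
Δv = v_e · ln(32,340/4,966.88) = 2940.0 × ln(6.511) = 2940.0 × 1.8735 ≈ 5508 m/s.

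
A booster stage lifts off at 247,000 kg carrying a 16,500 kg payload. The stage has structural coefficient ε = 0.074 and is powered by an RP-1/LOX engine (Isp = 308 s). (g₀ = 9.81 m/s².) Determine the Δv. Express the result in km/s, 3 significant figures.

Stage wet mass = m₀ − payload = 247,000 − 16,500 = 230,500 kg.
Stage dry mass = ε × stage wet mass = 0.074 × 230,500 = 17,057 kg.
Burnout mass m_f = stage dry + payload = 17,057 + 16,500 = 33,557 kg.
v_e = Isp · g₀ = 308 × 9.81 = 3021.5 m/s.
Δv = v_e · ln(247,000/33,557) = 3021.5 × ln(7.361) = 3021.5 × 1.9961 ≈ 6031 m/s.

Δv ≈ 6.03 km/s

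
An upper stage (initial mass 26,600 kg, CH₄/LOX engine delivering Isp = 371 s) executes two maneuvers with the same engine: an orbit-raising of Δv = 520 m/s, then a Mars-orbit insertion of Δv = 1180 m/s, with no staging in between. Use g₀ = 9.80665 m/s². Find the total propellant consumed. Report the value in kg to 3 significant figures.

v_e = Isp · g₀ = 371 × 9.80665 = 3638.3 m/s.
After the first burn: m = 26600 × exp(−520/3638.3) = 26600 × 0.86682 = 23,057.4 kg.
After the second burn: m = 23,057.4 × exp(−1180/3638.3) = 23,057.4 × 0.72301 = 16,670.7 kg.
Total propellant = m₀ − m_final = 26600 − 16,670.7 = 9,929.3 kg.

total propellant consumed ≈ 9930 kg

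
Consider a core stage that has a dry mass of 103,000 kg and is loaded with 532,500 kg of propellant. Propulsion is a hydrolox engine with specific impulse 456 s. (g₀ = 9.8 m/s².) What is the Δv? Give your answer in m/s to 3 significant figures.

v_e = Isp · g₀ = 456 × 9.8 = 4468.8 m/s.
m₀ = m_dry + m_prop = 103,000 + 532,500 = 635,500 kg.
Δv = v_e · ln(m₀/m_f) = 4468.8 × ln(6.17) = 4468.8 × 1.8197 ≈ 8131.8 m/s.

Δv ≈ 8130 m/s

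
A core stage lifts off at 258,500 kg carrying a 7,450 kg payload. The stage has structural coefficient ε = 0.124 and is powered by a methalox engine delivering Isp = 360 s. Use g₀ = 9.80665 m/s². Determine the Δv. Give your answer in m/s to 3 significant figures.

Stage wet mass = m₀ − payload = 258,500 − 7,450 = 251,050 kg.
Stage dry mass = ε × stage wet mass = 0.124 × 251,050 = 31,130.2 kg.
Burnout mass m_f = stage dry + payload = 31,130.2 + 7,450 = 38,580.2 kg.
v_e = Isp · g₀ = 360 × 9.80665 = 3530.4 m/s.
From the ideal rocket equation, Δv = v_e · ln(258,500/38,580.2) = 3530.4 × ln(6.7) = 3530.4 × 1.9022 ≈ 6715 m/s.

Δv ≈ 6720 m/s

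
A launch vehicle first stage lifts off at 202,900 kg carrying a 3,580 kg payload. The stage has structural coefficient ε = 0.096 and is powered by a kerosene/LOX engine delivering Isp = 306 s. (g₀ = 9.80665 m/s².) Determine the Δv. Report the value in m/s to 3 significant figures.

Stage wet mass = m₀ − payload = 202,900 − 3,580 = 199,320 kg.
Stage dry mass = ε × stage wet mass = 0.096 × 199,320 = 19,134.7 kg.
Burnout mass m_f = stage dry + payload = 19,134.7 + 3,580 = 22,714.7 kg.
v_e = Isp · g₀ = 306 × 9.80665 = 3000.8 m/s.
Δv = v_e · ln(202,900/22,714.7) = 3000.8 × ln(8.933) = 3000.8 × 2.1897 ≈ 6571 m/s.

Δv ≈ 6570 m/s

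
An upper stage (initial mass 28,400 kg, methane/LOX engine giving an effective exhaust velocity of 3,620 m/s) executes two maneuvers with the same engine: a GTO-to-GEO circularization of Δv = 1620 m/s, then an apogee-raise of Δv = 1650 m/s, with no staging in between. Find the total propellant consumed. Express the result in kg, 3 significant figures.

After the first burn: m = 28400 × exp(−1620/3620.0) = 28400 × 0.63922 = 18,153.8 kg.
After the second burn: m = 18,153.8 × exp(−1650/3620.0) = 18,153.8 × 0.63394 = 11,508.4 kg.
Total propellant = m₀ − m_final = 28400 − 11,508.4 = 16,891.6 kg.

total propellant consumed ≈ 16900 kg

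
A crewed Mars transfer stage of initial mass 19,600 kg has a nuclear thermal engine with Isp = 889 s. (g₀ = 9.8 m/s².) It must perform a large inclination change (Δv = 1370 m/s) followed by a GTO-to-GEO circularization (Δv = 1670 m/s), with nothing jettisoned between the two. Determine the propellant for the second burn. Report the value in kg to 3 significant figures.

propellant for the second burn ≈ 2920 kg

v_e = Isp · g₀ = 889 × 9.8 = 8712.2 m/s.
After the first burn: m = 19600 × exp(−1370/8712.2) = 19600 × 0.85449 = 16,748 kg.
After the second burn: m = 16,748 × exp(−1670/8712.2) = 16,748 × 0.82557 = 13,826.6 kg.
Second-burn propellant = 16,748 − 13,826.6 = 2,921.4 kg.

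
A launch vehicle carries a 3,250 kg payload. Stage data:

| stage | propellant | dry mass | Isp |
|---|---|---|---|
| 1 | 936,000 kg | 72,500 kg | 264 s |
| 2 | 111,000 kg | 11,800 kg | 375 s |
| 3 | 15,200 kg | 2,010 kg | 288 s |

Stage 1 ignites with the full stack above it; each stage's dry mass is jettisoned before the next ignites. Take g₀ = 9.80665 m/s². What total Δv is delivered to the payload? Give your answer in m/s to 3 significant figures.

Ignition mass of stage 1 = 936,000+72,500 + 111,000+11,800 + 15,200+2,010 + 3,250 = 1,151,760 kg.
Stage 1: m₀ = 1,151,760 kg, m_f = 1,151,760 − 936,000 = 215,760 kg; Δv = 264×9.80665×ln(5.338) = 2589.0×1.6749 ≈ 4336 m/s.
Stage 2: m₀ = 143,260 kg, m_f = 143,260 − 111,000 = 32,260 kg; Δv = 375×9.80665×ln(4.441) = 3677.5×1.4908 ≈ 5483 m/s.
Stage 3: m₀ = 20,460 kg, m_f = 20,460 − 15,200 = 5,260 kg; Δv = 288×9.80665×ln(3.89) = 2824.3×1.3583 ≈ 3836 m/s.
Total Δv = 4336 + 5483 + 3836 = 13655 m/s.

Δv ≈ 13700 m/s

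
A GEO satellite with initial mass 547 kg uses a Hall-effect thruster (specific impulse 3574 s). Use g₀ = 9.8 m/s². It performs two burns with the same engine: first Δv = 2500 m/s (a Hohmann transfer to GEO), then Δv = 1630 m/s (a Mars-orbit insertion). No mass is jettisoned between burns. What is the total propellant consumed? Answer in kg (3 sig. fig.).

total propellant consumed ≈ 60.8 kg

v_e = Isp · g₀ = 3574 × 9.8 = 35025.2 m/s.
After the first burn: m = 547 × exp(−2500/35025.2) = 547 × 0.93111 = 509.317 kg.
After the second burn: m = 509.317 × exp(−1630/35025.2) = 509.317 × 0.95453 = 486.158 kg.
Total propellant = m₀ − m_final = 547 − 486.158 = 60.842 kg.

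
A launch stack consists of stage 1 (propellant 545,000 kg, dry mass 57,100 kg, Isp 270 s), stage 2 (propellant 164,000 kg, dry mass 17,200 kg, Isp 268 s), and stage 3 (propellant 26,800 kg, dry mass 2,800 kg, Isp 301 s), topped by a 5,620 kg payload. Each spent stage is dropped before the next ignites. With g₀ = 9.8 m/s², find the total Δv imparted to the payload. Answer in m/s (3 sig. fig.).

Δv ≈ 10800 m/s

Ignition mass of stage 1 = 545,000+57,100 + 164,000+17,200 + 26,800+2,800 + 5,620 = 818,520 kg.
Stage 1: m₀ = 818,520 kg, m_f = 818,520 − 545,000 = 273,520 kg; Δv = 270×9.8×ln(2.993) = 2646.0×1.0961 ≈ 2900 m/s.
Stage 2: m₀ = 216,420 kg, m_f = 216,420 − 164,000 = 52,420 kg; Δv = 268×9.8×ln(4.129) = 2626.4×1.4179 ≈ 3724 m/s.
Stage 3: m₀ = 35,220 kg, m_f = 35,220 − 26,800 = 8,420 kg; Δv = 301×9.8×ln(4.183) = 2949.8×1.4310 ≈ 4221 m/s.
Total Δv = 2900 + 3724 + 4221 = 10845 m/s.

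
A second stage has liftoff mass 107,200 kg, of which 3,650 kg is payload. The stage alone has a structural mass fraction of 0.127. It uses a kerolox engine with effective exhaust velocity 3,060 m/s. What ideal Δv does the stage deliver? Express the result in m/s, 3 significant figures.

Stage wet mass = m₀ − payload = 107,200 − 3,650 = 103,550 kg.
Stage dry mass = ε × stage wet mass = 0.127 × 103,550 = 13,150.9 kg.
Burnout mass m_f = stage dry + payload = 13,150.9 + 3,650 = 16,800.9 kg.
Using Δv = v_e ln(m₀/m_f): Δv = v_e · ln(107,200/16,800.9) = 3060.0 × ln(6.381) = 3060.0 × 1.8533 ≈ 5671 m/s.

Δv ≈ 5670 m/s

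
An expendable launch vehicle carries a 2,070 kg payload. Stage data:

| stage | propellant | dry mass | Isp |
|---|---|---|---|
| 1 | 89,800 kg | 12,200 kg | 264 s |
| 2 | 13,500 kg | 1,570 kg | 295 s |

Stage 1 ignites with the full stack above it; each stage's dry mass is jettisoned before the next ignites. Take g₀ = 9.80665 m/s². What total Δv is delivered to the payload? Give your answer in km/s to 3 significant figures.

Ignition mass of stage 1 = 89,800+12,200 + 13,500+1,570 + 2,070 = 119,140 kg.
Stage 1: m₀ = 119,140 kg, m_f = 119,140 − 89,800 = 29,340 kg; Δv = 264×9.80665×ln(4.061) = 2589.0×1.4013 ≈ 3628 m/s.
Stage 2: m₀ = 17,140 kg, m_f = 17,140 − 13,500 = 3,640 kg; Δv = 295×9.80665×ln(4.709) = 2893.0×1.5494 ≈ 4482 m/s.
Total Δv = 3628 + 4482 = 8110 m/s.

Δv ≈ 8.11 km/s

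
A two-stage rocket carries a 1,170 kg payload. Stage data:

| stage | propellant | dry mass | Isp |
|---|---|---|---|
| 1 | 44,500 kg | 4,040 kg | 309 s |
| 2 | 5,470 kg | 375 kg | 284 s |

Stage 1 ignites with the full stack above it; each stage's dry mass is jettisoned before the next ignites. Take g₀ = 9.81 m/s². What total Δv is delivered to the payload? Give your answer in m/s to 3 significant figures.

Δv ≈ 9110 m/s

Ignition mass of stage 1 = 44,500+4,040 + 5,470+375 + 1,170 = 55,555 kg.
Stage 1: m₀ = 55,555 kg, m_f = 55,555 − 44,500 = 11,055 kg; Δv = 309×9.81×ln(5.025) = 3031.3×1.6145 ≈ 4894 m/s.
Stage 2: m₀ = 7,015 kg, m_f = 7,015 − 5,470 = 1,545 kg; Δv = 284×9.81×ln(4.54) = 2786.0×1.5130 ≈ 4215 m/s.
Total Δv = 4894 + 4215 = 9109 m/s.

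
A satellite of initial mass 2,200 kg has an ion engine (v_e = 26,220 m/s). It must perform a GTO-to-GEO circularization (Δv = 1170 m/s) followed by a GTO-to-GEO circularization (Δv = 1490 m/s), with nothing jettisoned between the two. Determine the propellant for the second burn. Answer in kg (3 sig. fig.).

After the first burn: m = 2200 × exp(−1170/26220.0) = 2200 × 0.95636 = 2,103.99 kg.
After the second burn: m = 2,103.99 × exp(−1490/26220.0) = 2,103.99 × 0.94476 = 1,987.77 kg.
Second-burn propellant = 2,103.99 − 1,987.77 = 116.22 kg.

propellant for the second burn ≈ 116 kg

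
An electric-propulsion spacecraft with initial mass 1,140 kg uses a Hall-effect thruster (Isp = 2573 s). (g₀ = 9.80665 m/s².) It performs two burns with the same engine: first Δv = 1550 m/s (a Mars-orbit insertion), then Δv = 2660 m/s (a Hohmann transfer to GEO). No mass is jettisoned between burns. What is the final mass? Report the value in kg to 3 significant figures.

final mass ≈ 965 kg

v_e = Isp · g₀ = 2573 × 9.80665 = 25232.5 m/s.
After the first burn: m = 1140 × exp(−1550/25232.5) = 1140 × 0.94042 = 1,072.08 kg.
After the second burn: m = 1,072.08 × exp(−2660/25232.5) = 1,072.08 × 0.89995 = 964.818 kg.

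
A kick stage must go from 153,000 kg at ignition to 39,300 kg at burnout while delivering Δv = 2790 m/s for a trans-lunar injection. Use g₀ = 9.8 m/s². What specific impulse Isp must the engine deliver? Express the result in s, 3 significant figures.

Isp ≈ 209 s

ln(m₀/m_f) = ln(153000/39300) = ln(3.893) = 1.3592.
v_e = Δv / ln(m₀/m_f) = 2790 / 1.3592 = 2052.7 m/s.
Isp = v_e / g₀ = 2052.7 / 9.8 = 209.5 s.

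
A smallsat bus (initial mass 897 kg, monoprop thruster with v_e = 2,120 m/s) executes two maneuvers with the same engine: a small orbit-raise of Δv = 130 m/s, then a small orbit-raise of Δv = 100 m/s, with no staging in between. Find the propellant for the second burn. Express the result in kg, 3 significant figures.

propellant for the second burn ≈ 38.9 kg

After the first burn: m = 897 × exp(−130/2120.0) = 897 × 0.94052 = 843.646 kg.
After the second burn: m = 843.646 × exp(−100/2120.0) = 843.646 × 0.95393 = 804.779 kg.
Second-burn propellant = 843.646 − 804.779 = 38.867 kg.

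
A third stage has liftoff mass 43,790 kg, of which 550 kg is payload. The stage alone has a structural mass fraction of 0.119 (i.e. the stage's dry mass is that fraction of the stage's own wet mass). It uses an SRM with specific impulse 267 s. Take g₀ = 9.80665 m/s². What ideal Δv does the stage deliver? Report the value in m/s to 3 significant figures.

Stage wet mass = m₀ − payload = 43,790 − 550 = 43,240 kg.
Stage dry mass = ε × stage wet mass = 0.119 × 43,240 = 5,145.56 kg.
Burnout mass m_f = stage dry + payload = 5,145.56 + 550 = 5,695.56 kg.
v_e = Isp · g₀ = 267 × 9.80665 = 2618.4 m/s.
Rocket equation: Δv = v_e · ln(43,790/5,695.56) = 2618.4 × ln(7.688) = 2618.4 × 2.0397 ≈ 5341 m/s.

Δv ≈ 5340 m/s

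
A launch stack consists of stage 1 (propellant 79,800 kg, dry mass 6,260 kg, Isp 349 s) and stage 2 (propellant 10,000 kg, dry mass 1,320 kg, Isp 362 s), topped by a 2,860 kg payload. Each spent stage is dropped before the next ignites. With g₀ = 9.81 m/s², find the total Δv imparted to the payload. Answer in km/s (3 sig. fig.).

Ignition mass of stage 1 = 79,800+6,260 + 10,000+1,320 + 2,860 = 100,240 kg.
Stage 1: m₀ = 100,240 kg, m_f = 100,240 − 79,800 = 20,440 kg; Δv = 349×9.81×ln(4.904) = 3423.7×1.5901 ≈ 5444 m/s.
Stage 2: m₀ = 14,180 kg, m_f = 14,180 − 10,000 = 4,180 kg; Δv = 362×9.81×ln(3.392) = 3551.2×1.2215 ≈ 4338 m/s.
Total Δv = 5444 + 4338 = 9782 m/s.

Δv ≈ 9.78 km/s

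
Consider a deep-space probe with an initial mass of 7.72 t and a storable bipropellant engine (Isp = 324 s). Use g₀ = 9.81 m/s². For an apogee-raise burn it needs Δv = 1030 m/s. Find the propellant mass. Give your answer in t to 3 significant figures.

propellant mass ≈ 2.14 t

v_e = Isp · g₀ = 324 × 9.81 = 3178.4 m/s.
Using Δv = v_e ln(m₀/m_f): m₀/m_f = exp(Δv / v_e) = exp(1030 / 3178.4) = exp(0.3241) = 1.3827.
m_f = 7.72 / 1.3827 = 5.58328 t, so propellant = m₀ − m_f = 7.72 − 5.58328 = 2.13672 t.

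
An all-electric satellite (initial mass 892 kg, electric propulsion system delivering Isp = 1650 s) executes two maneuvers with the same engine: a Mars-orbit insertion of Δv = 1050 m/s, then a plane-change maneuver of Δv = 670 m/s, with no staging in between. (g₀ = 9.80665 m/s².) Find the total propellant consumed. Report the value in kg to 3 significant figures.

v_e = Isp · g₀ = 1650 × 9.80665 = 16181.0 m/s.
After the first burn: m = 892 × exp(−1050/16181.0) = 892 × 0.93717 = 835.956 kg.
After the second burn: m = 835.956 × exp(−670/16181.0) = 835.956 × 0.95944 = 802.05 kg.
Total propellant = m₀ − m_final = 892 − 802.05 = 89.95 kg.

total propellant consumed ≈ 90.0 kg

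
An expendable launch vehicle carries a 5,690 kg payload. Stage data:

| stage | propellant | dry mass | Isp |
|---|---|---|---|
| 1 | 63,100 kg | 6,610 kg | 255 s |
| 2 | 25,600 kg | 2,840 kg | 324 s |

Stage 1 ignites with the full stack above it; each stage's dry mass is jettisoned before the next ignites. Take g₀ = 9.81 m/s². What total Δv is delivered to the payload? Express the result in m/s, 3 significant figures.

Δv ≈ 6750 m/s

Ignition mass of stage 1 = 63,100+6,610 + 25,600+2,840 + 5,690 = 103,840 kg.
Stage 1: m₀ = 103,840 kg, m_f = 103,840 − 63,100 = 40,740 kg; Δv = 255×9.81×ln(2.549) = 2501.6×0.9356 ≈ 2341 m/s.
Stage 2: m₀ = 34,130 kg, m_f = 34,130 − 25,600 = 8,530 kg; Δv = 324×9.81×ln(4.001) = 3178.4×1.3866 ≈ 4407 m/s.
Total Δv = 2341 + 4407 = 6748 m/s.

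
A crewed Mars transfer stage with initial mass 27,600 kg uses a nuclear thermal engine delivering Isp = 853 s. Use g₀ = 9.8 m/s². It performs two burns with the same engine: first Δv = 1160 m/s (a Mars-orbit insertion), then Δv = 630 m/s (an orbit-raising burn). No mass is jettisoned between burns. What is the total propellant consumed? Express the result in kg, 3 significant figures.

total propellant consumed ≈ 5320 kg

v_e = Isp · g₀ = 853 × 9.8 = 8359.4 m/s.
After the first burn: m = 27600 × exp(−1160/8359.4) = 27600 × 0.87043 = 24,023.9 kg.
After the second burn: m = 24,023.9 × exp(−630/8359.4) = 24,023.9 × 0.92741 = 22,280 kg.
Total propellant = m₀ − m_final = 27600 − 22,280 = 5,320 kg.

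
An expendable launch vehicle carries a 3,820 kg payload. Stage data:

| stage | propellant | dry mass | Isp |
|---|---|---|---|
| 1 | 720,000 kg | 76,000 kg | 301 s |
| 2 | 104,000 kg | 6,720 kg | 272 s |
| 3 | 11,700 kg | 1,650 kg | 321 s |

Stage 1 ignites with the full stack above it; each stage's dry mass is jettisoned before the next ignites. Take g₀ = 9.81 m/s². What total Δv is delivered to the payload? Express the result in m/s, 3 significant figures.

Δv ≈ 12500 m/s

Ignition mass of stage 1 = 720,000+76,000 + 104,000+6,720 + 11,700+1,650 + 3,820 = 923,890 kg.
Stage 1: m₀ = 923,890 kg, m_f = 923,890 − 720,000 = 203,890 kg; Δv = 301×9.81×ln(4.531) = 2952.8×1.5110 ≈ 4462 m/s.
Stage 2: m₀ = 127,890 kg, m_f = 127,890 − 104,000 = 23,890 kg; Δv = 272×9.81×ln(5.353) = 2668.3×1.6777 ≈ 4477 m/s.
Stage 3: m₀ = 17,170 kg, m_f = 17,170 − 11,700 = 5,470 kg; Δv = 321×9.81×ln(3.139) = 3149.0×1.1439 ≈ 3602 m/s.
Total Δv = 4462 + 4477 + 3602 = 12541 m/s.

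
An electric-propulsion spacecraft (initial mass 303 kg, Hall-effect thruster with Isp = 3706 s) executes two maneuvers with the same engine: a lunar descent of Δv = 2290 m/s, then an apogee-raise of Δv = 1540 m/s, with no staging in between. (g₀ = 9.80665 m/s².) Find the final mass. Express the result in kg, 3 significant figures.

v_e = Isp · g₀ = 3706 × 9.80665 = 36343.4 m/s.
After the first burn: m = 303 × exp(−2290/36343.4) = 303 × 0.93893 = 284.496 kg.
After the second burn: m = 284.496 × exp(−1540/36343.4) = 284.496 × 0.95851 = 272.692 kg.

final mass ≈ 273 kg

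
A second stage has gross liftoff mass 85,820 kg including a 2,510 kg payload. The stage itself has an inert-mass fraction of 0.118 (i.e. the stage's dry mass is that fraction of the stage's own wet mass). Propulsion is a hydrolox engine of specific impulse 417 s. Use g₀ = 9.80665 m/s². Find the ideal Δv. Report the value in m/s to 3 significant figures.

Stage wet mass = m₀ − payload = 85,820 − 2,510 = 83,310 kg.
Stage dry mass = ε × stage wet mass = 0.118 × 83,310 = 9,830.58 kg.
Burnout mass m_f = stage dry + payload = 9,830.58 + 2,510 = 12,340.58 kg.
v_e = Isp · g₀ = 417 × 9.80665 = 4089.4 m/s.
By the Tsiolkovsky rocket equation, Δv = v_e · ln(85,820/12,340.58) = 4089.4 × ln(6.954) = 4089.4 × 1.9394 ≈ 7931 m/s.

Δv ≈ 7930 m/s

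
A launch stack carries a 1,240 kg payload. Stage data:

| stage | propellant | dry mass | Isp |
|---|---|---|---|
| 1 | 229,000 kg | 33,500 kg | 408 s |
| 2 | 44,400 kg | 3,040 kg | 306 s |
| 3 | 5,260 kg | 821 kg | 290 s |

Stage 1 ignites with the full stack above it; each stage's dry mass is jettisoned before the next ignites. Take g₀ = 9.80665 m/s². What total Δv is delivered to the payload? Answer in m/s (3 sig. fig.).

Ignition mass of stage 1 = 229,000+33,500 + 44,400+3,040 + 5,260+821 + 1,240 = 317,261 kg.
Stage 1: m₀ = 317,261 kg, m_f = 317,261 − 229,000 = 88,261 kg; Δv = 408×9.80665×ln(3.595) = 4001.1×1.2794 ≈ 5119 m/s.
Stage 2: m₀ = 54,761 kg, m_f = 54,761 − 44,400 = 10,361 kg; Δv = 306×9.80665×ln(5.285) = 3000.8×1.6649 ≈ 4996 m/s.
Stage 3: m₀ = 7,321 kg, m_f = 7,321 − 5,260 = 2,061 kg; Δv = 290×9.80665×ln(3.552) = 2843.9×1.2676 ≈ 3605 m/s.
Total Δv = 5119 + 4996 + 3605 = 13720 m/s.

Δv ≈ 13700 m/s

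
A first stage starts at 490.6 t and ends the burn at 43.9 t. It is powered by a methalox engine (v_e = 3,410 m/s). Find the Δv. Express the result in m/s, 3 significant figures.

By the Tsiolkovsky rocket equation, Δv = v_e · ln(m₀/m_f) = 3410.0 × ln(11.18) = 3410.0 × 2.4137 ≈ 8230.8 m/s.

Δv ≈ 8230 m/s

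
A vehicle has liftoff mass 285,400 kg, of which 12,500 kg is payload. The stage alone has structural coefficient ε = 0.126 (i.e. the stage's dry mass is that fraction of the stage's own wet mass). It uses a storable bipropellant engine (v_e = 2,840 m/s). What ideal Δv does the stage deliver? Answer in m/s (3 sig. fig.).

Stage wet mass = m₀ − payload = 285,400 − 12,500 = 272,900 kg.
Stage dry mass = ε × stage wet mass = 0.126 × 272,900 = 34,385.4 kg.
Burnout mass m_f = stage dry + payload = 34,385.4 + 12,500 = 46,885.4 kg.
Rocket equation: Δv = v_e · ln(285,400/46,885.4) = 2840.0 × ln(6.087) = 2840.0 × 1.8062 ≈ 5130 m/s.

Δv ≈ 5130 m/s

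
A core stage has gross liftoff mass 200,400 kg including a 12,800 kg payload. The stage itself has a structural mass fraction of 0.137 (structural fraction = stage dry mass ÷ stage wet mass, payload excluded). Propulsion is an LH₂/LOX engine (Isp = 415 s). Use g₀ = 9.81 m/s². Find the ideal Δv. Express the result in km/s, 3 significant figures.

Stage wet mass = m₀ − payload = 200,400 − 12,800 = 187,600 kg.
Stage dry mass = ε × stage wet mass = 0.137 × 187,600 = 25,701.2 kg.
Burnout mass m_f = stage dry + payload = 25,701.2 + 12,800 = 38,501.2 kg.
v_e = Isp · g₀ = 415 × 9.81 = 4071.2 m/s.
Rocket equation: Δv = v_e · ln(200,400/38,501.2) = 4071.2 × ln(5.205) = 4071.2 × 1.6496 ≈ 6716 m/s.

Δv ≈ 6.72 km/s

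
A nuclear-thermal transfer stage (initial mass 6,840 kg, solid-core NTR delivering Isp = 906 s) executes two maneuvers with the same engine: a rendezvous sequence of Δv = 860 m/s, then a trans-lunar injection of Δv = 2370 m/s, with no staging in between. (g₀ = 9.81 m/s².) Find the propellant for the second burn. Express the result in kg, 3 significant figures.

propellant for the second burn ≈ 1450 kg

v_e = Isp · g₀ = 906 × 9.81 = 8887.9 m/s.
After the first burn: m = 6840 × exp(−860/8887.9) = 6840 × 0.90777 = 6,209.15 kg.
After the second burn: m = 6,209.15 × exp(−2370/8887.9) = 6,209.15 × 0.76594 = 4,755.84 kg.
Second-burn propellant = 6,209.15 − 4,755.84 = 1,453.31 kg.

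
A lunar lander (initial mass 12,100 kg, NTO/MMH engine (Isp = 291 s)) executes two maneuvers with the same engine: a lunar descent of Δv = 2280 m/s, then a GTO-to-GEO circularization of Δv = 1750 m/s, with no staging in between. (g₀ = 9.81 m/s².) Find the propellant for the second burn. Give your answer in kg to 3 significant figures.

v_e = Isp · g₀ = 291 × 9.81 = 2854.7 m/s.
After the first burn: m = 12100 × exp(−2280/2854.7) = 12100 × 0.44992 = 5,444.03 kg.
After the second burn: m = 5,444.03 × exp(−1750/2854.7) = 5,444.03 × 0.54171 = 2,949.09 kg.
Second-burn propellant = 5,444.03 − 2,949.09 = 2,494.94 kg.

propellant for the second burn ≈ 2490 kg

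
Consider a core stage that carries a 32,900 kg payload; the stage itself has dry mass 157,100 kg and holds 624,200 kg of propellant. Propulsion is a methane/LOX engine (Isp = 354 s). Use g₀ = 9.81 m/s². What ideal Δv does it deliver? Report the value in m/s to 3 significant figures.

Δv ≈ 5050 m/s

v_e = Isp · g₀ = 354 × 9.81 = 3472.7 m/s.
m₀ = payload + dry + propellant = 32,900 + 157,100 + 624,200 = 814,200 kg.
m_f = payload + dry = 32,900 + 157,100 = 190,000 kg.
Rocket equation: Δv = v_e · ln(m₀/m_f) = 3472.7 × ln(4.285) = 3472.7 × 1.4552 ≈ 5053.5 m/s.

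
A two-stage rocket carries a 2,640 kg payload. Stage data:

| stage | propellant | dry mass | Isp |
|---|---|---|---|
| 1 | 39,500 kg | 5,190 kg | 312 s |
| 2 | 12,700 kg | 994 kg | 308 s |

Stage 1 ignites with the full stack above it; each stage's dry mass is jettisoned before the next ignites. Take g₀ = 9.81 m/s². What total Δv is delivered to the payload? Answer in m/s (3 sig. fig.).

Ignition mass of stage 1 = 39,500+5,190 + 12,700+994 + 2,640 = 61,024 kg.
Stage 1: m₀ = 61,024 kg, m_f = 61,024 − 39,500 = 21,524 kg; Δv = 312×9.81×ln(2.835) = 3060.7×1.0421 ≈ 3190 m/s.
Stage 2: m₀ = 16,334 kg, m_f = 16,334 − 12,700 = 3,634 kg; Δv = 308×9.81×ln(4.495) = 3021.5×1.5029 ≈ 4541 m/s.
Total Δv = 3190 + 4541 = 7731 m/s.

Δv ≈ 7730 m/s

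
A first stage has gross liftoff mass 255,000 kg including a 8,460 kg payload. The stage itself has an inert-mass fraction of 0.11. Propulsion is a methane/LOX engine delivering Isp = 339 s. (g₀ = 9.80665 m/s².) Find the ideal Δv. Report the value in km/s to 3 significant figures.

Stage wet mass = m₀ − payload = 255,000 − 8,460 = 246,540 kg.
Stage dry mass = ε × stage wet mass = 0.11 × 246,540 = 27,119.4 kg.
Burnout mass m_f = stage dry + payload = 27,119.4 + 8,460 = 35,579.4 kg.
v_e = Isp · g₀ = 339 × 9.80665 = 3324.5 m/s.
Δv = v_e · ln(255,000/35,579.4) = 3324.5 × ln(7.167) = 3324.5 × 1.9695 ≈ 6548 m/s.

Δv ≈ 6.55 km/s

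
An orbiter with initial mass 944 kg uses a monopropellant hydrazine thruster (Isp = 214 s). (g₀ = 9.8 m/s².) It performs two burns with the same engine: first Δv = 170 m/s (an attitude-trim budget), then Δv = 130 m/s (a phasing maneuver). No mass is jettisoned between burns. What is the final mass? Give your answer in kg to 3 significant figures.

v_e = Isp · g₀ = 214 × 9.8 = 2097.2 m/s.
After the first burn: m = 944 × exp(−170/2097.2) = 944 × 0.92214 = 870.5 kg.
After the second burn: m = 870.5 × exp(−130/2097.2) = 870.5 × 0.93989 = 818.174 kg.

final mass ≈ 818 kg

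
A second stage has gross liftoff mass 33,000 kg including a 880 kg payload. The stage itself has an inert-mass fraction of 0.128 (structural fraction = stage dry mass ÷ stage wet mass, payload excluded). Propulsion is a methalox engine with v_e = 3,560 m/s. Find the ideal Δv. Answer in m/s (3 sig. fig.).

Stage wet mass = m₀ − payload = 33,000 − 880 = 32,120 kg.
Stage dry mass = ε × stage wet mass = 0.128 × 32,120 = 4,111.36 kg.
Burnout mass m_f = stage dry + payload = 4,111.36 + 880 = 4,991.36 kg.
Rocket equation: Δv = v_e · ln(33,000/4,991.36) = 3560.0 × ln(6.611) = 3560.0 × 1.8888 ≈ 6724 m/s.

Δv ≈ 6720 m/s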